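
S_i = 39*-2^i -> [39, -78, 156, -312, 624]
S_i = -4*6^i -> [-4, -24, -144, -864, -5184]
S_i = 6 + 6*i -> [6, 12, 18, 24, 30]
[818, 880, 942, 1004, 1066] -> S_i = 818 + 62*i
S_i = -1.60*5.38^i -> [-1.6, -8.61, -46.31, -249.15, -1340.45]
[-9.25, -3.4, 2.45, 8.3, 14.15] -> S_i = -9.25 + 5.85*i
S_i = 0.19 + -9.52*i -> [0.19, -9.33, -18.85, -28.37, -37.89]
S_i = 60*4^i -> [60, 240, 960, 3840, 15360]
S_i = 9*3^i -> [9, 27, 81, 243, 729]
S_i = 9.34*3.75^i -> [9.34, 35.02, 131.34, 492.54, 1847.02]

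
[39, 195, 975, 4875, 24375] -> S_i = 39*5^i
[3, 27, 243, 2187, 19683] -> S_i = 3*9^i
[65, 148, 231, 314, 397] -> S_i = 65 + 83*i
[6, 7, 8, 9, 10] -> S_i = 6 + 1*i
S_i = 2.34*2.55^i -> [2.34, 5.97, 15.22, 38.8, 98.94]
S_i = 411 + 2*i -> [411, 413, 415, 417, 419]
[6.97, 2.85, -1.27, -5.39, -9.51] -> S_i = 6.97 + -4.12*i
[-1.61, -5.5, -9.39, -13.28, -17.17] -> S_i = -1.61 + -3.89*i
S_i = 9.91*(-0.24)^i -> [9.91, -2.38, 0.57, -0.14, 0.03]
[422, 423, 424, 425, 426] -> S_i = 422 + 1*i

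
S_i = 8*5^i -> [8, 40, 200, 1000, 5000]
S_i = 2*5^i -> [2, 10, 50, 250, 1250]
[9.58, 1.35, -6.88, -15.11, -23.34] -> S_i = 9.58 + -8.23*i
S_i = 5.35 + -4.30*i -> [5.35, 1.05, -3.25, -7.55, -11.85]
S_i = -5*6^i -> [-5, -30, -180, -1080, -6480]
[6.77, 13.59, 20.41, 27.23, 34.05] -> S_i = 6.77 + 6.82*i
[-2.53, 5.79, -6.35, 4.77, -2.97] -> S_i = Random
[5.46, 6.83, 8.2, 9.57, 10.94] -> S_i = 5.46 + 1.37*i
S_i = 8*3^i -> [8, 24, 72, 216, 648]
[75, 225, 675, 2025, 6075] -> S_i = 75*3^i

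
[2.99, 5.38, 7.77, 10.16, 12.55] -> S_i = 2.99 + 2.39*i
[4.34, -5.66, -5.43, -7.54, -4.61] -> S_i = Random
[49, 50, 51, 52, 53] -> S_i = 49 + 1*i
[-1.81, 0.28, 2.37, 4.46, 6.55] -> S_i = -1.81 + 2.09*i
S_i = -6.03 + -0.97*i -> [-6.03, -7.0, -7.97, -8.94, -9.91]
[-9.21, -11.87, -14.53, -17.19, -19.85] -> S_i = -9.21 + -2.66*i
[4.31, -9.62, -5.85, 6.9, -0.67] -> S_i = Random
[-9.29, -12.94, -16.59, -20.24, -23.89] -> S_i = -9.29 + -3.65*i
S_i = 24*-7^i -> [24, -168, 1176, -8232, 57624]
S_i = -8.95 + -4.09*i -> [-8.95, -13.04, -17.13, -21.22, -25.31]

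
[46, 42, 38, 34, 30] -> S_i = 46 + -4*i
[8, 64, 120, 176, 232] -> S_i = 8 + 56*i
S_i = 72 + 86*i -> [72, 158, 244, 330, 416]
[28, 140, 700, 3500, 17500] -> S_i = 28*5^i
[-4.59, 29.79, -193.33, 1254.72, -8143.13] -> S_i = -4.59*(-6.49)^i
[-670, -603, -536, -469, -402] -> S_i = -670 + 67*i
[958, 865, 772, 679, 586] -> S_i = 958 + -93*i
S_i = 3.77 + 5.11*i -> [3.77, 8.88, 13.99, 19.1, 24.21]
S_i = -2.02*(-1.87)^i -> [-2.02, 3.78, -7.06, 13.21, -24.7]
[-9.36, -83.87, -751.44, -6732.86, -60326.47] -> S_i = -9.36*8.96^i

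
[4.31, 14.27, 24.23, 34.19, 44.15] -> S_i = 4.31 + 9.96*i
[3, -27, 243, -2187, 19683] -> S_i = 3*-9^i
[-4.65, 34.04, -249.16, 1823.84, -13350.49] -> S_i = -4.65*(-7.32)^i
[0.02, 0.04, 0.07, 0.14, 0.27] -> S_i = 0.02*1.92^i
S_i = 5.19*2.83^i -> [5.19, 14.69, 41.57, 117.63, 332.9]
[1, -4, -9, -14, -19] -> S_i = 1 + -5*i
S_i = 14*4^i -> [14, 56, 224, 896, 3584]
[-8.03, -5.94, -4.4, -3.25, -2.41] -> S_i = -8.03*0.74^i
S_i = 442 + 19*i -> [442, 461, 480, 499, 518]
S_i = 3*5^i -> [3, 15, 75, 375, 1875]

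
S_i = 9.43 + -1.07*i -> [9.43, 8.36, 7.29, 6.22, 5.15]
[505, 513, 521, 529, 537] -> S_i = 505 + 8*i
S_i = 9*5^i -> [9, 45, 225, 1125, 5625]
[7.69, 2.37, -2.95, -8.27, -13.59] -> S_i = 7.69 + -5.32*i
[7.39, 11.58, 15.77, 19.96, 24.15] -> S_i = 7.39 + 4.19*i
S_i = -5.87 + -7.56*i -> [-5.87, -13.43, -20.99, -28.55, -36.11]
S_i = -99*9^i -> [-99, -891, -8019, -72171, -649539]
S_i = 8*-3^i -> [8, -24, 72, -216, 648]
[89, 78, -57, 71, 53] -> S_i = Random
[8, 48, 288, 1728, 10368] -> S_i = 8*6^i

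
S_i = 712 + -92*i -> [712, 620, 528, 436, 344]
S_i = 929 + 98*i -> [929, 1027, 1125, 1223, 1321]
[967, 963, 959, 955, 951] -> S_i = 967 + -4*i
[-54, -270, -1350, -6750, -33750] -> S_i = -54*5^i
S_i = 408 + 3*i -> [408, 411, 414, 417, 420]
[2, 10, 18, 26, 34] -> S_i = 2 + 8*i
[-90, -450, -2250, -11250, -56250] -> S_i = -90*5^i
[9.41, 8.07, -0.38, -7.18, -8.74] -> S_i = Random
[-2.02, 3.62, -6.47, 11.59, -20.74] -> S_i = -2.02*(-1.79)^i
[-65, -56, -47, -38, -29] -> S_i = -65 + 9*i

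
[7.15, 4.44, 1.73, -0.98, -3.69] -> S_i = 7.15 + -2.71*i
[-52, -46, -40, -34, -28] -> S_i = -52 + 6*i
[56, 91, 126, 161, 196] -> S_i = 56 + 35*i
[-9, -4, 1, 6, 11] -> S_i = -9 + 5*i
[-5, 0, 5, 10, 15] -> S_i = -5 + 5*i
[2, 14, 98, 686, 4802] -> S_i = 2*7^i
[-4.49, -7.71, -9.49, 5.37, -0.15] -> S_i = Random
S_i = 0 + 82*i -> [0, 82, 164, 246, 328]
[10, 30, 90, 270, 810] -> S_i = 10*3^i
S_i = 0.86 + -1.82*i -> [0.86, -0.96, -2.78, -4.6, -6.42]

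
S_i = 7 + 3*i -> [7, 10, 13, 16, 19]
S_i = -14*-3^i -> [-14, 42, -126, 378, -1134]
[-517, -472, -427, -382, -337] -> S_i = -517 + 45*i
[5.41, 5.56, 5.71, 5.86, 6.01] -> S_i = 5.41 + 0.15*i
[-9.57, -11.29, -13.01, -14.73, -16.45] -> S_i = -9.57 + -1.72*i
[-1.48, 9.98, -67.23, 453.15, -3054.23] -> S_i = -1.48*(-6.74)^i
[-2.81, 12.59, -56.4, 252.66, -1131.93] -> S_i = -2.81*(-4.48)^i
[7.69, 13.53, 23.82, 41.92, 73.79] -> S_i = 7.69*1.76^i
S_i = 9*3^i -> [9, 27, 81, 243, 729]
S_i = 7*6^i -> [7, 42, 252, 1512, 9072]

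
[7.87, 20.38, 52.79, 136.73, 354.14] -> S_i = 7.87*2.59^i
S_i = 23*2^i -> [23, 46, 92, 184, 368]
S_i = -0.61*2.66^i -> [-0.61, -1.62, -4.32, -11.48, -30.54]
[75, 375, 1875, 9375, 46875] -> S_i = 75*5^i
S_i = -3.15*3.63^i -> [-3.15, -11.43, -41.51, -150.67, -546.94]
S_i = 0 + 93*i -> [0, 93, 186, 279, 372]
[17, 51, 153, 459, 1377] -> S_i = 17*3^i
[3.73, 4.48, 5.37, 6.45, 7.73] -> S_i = 3.73*1.20^i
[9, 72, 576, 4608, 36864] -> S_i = 9*8^i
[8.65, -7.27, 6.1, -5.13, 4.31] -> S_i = 8.65*(-0.84)^i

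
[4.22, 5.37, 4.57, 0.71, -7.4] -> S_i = Random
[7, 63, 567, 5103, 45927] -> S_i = 7*9^i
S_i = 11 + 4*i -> [11, 15, 19, 23, 27]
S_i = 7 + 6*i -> [7, 13, 19, 25, 31]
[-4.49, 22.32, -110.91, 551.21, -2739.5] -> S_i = -4.49*(-4.97)^i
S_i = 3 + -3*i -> [3, 0, -3, -6, -9]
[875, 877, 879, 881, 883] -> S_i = 875 + 2*i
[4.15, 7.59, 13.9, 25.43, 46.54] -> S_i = 4.15*1.83^i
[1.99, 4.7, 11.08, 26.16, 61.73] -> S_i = 1.99*2.36^i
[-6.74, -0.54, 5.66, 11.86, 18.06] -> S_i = -6.74 + 6.20*i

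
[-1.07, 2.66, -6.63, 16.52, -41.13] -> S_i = -1.07*(-2.49)^i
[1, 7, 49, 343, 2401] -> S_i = 1*7^i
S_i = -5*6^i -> [-5, -30, -180, -1080, -6480]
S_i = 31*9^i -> [31, 279, 2511, 22599, 203391]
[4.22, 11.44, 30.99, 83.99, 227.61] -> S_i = 4.22*2.71^i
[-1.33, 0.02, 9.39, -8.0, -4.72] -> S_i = Random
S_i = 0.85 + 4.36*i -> [0.85, 5.21, 9.57, 13.93, 18.29]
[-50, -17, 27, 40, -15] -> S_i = Random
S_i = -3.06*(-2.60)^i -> [-3.06, 7.96, -20.69, 53.78, -139.83]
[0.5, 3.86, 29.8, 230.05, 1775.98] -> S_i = 0.50*7.72^i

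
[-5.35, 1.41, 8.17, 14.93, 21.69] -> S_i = -5.35 + 6.76*i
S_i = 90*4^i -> [90, 360, 1440, 5760, 23040]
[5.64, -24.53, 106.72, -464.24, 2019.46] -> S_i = 5.64*(-4.35)^i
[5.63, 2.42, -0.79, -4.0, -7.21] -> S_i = 5.63 + -3.21*i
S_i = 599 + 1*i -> [599, 600, 601, 602, 603]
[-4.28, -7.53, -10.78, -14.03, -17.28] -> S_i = -4.28 + -3.25*i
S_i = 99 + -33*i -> [99, 66, 33, 0, -33]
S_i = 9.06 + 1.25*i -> [9.06, 10.31, 11.56, 12.81, 14.06]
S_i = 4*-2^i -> [4, -8, 16, -32, 64]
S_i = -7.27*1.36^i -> [-7.27, -9.89, -13.45, -18.29, -24.87]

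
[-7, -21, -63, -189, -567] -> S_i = -7*3^i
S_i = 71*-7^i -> [71, -497, 3479, -24353, 170471]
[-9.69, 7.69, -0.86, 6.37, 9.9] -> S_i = Random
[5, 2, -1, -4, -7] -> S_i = 5 + -3*i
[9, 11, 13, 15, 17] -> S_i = 9 + 2*i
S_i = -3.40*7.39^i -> [-3.4, -25.13, -185.68, -1372.18, -10140.44]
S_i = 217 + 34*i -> [217, 251, 285, 319, 353]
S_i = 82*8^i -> [82, 656, 5248, 41984, 335872]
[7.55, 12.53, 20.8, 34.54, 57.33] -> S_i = 7.55*1.66^i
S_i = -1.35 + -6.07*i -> [-1.35, -7.42, -13.49, -19.56, -25.63]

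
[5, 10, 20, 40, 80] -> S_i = 5*2^i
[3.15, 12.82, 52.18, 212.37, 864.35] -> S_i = 3.15*4.07^i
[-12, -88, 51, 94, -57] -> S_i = Random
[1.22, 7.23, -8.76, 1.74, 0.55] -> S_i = Random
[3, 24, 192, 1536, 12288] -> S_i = 3*8^i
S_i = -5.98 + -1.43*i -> [-5.98, -7.41, -8.84, -10.27, -11.7]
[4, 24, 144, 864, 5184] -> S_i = 4*6^i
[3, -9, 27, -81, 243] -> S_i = 3*-3^i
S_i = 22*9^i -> [22, 198, 1782, 16038, 144342]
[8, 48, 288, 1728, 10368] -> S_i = 8*6^i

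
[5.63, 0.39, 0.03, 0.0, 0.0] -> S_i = 5.63*0.07^i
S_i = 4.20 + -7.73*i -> [4.2, -3.53, -11.26, -18.99, -26.72]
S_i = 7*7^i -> [7, 49, 343, 2401, 16807]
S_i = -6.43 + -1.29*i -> [-6.43, -7.72, -9.01, -10.3, -11.59]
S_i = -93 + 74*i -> [-93, -19, 55, 129, 203]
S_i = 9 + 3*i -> [9, 12, 15, 18, 21]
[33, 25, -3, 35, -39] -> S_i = Random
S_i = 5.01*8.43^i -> [5.01, 42.23, 356.04, 3001.38, 25301.6]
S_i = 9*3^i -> [9, 27, 81, 243, 729]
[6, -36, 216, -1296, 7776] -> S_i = 6*-6^i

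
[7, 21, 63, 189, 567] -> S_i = 7*3^i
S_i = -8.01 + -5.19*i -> [-8.01, -13.2, -18.39, -23.58, -28.77]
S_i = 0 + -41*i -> [0, -41, -82, -123, -164]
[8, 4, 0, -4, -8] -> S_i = 8 + -4*i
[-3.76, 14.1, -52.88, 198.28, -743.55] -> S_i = -3.76*(-3.75)^i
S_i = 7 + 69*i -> [7, 76, 145, 214, 283]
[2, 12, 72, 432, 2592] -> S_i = 2*6^i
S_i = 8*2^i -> [8, 16, 32, 64, 128]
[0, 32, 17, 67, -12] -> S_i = Random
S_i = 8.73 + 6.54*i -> [8.73, 15.27, 21.81, 28.35, 34.89]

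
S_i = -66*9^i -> [-66, -594, -5346, -48114, -433026]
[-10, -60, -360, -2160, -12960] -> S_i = -10*6^i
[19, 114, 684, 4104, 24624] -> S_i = 19*6^i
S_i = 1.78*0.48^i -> [1.78, 0.85, 0.41, 0.2, 0.09]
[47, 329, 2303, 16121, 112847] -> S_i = 47*7^i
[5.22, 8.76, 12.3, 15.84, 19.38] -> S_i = 5.22 + 3.54*i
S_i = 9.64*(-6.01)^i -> [9.64, -57.94, 348.2, -2092.67, 12576.94]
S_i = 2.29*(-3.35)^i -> [2.29, -7.67, 25.7, -86.09, 288.41]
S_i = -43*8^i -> [-43, -344, -2752, -22016, -176128]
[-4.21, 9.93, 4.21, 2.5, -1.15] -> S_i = Random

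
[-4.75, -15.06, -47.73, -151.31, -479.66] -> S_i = -4.75*3.17^i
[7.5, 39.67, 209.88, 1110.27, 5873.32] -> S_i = 7.50*5.29^i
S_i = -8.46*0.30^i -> [-8.46, -2.54, -0.76, -0.23, -0.07]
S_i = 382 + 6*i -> [382, 388, 394, 400, 406]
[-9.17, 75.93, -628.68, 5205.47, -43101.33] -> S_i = -9.17*(-8.28)^i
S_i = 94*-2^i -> [94, -188, 376, -752, 1504]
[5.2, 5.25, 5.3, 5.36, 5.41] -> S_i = 5.20*1.01^i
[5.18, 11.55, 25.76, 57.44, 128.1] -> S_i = 5.18*2.23^i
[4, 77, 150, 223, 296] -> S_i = 4 + 73*i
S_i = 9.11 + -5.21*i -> [9.11, 3.9, -1.31, -6.52, -11.73]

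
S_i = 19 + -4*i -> [19, 15, 11, 7, 3]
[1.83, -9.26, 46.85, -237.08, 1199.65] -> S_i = 1.83*(-5.06)^i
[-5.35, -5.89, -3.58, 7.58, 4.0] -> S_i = Random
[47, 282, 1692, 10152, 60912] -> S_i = 47*6^i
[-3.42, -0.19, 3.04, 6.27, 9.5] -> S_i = -3.42 + 3.23*i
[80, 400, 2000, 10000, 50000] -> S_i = 80*5^i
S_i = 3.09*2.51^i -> [3.09, 7.76, 19.47, 48.86, 122.65]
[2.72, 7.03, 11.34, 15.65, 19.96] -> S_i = 2.72 + 4.31*i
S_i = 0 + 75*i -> [0, 75, 150, 225, 300]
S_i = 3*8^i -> [3, 24, 192, 1536, 12288]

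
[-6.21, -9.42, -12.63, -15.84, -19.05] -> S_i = -6.21 + -3.21*i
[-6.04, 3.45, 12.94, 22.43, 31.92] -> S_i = -6.04 + 9.49*i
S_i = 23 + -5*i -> [23, 18, 13, 8, 3]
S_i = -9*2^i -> [-9, -18, -36, -72, -144]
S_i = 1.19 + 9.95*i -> [1.19, 11.14, 21.09, 31.04, 40.99]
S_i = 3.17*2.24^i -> [3.17, 7.1, 15.91, 35.63, 79.81]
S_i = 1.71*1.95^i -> [1.71, 3.33, 6.5, 12.68, 24.72]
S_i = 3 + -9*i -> [3, -6, -15, -24, -33]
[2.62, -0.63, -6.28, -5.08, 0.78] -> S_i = Random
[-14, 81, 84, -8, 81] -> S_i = Random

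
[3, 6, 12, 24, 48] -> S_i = 3*2^i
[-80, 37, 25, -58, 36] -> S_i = Random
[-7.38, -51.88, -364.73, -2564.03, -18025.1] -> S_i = -7.38*7.03^i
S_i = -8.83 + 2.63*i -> [-8.83, -6.2, -3.57, -0.94, 1.69]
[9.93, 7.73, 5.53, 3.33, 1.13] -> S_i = 9.93 + -2.20*i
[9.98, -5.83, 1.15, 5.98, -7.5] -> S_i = Random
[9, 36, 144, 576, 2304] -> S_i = 9*4^i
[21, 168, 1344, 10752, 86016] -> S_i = 21*8^i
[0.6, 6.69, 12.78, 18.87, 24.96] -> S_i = 0.60 + 6.09*i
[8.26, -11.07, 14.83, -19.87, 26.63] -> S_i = 8.26*(-1.34)^i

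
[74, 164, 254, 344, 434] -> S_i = 74 + 90*i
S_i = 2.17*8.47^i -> [2.17, 18.38, 155.68, 1318.59, 11168.46]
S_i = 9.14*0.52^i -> [9.14, 4.75, 2.47, 1.29, 0.67]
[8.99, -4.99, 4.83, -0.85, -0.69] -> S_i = Random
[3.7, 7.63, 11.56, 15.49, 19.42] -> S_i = 3.70 + 3.93*i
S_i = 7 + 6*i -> [7, 13, 19, 25, 31]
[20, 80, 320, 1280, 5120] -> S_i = 20*4^i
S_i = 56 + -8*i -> [56, 48, 40, 32, 24]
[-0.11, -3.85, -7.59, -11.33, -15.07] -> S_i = -0.11 + -3.74*i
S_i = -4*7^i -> [-4, -28, -196, -1372, -9604]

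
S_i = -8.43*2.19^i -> [-8.43, -18.46, -40.43, -88.54, -193.91]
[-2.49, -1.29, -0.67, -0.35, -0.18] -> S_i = -2.49*0.52^i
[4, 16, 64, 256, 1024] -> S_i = 4*4^i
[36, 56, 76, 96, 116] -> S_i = 36 + 20*i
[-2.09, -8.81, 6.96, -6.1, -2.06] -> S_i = Random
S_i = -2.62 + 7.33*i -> [-2.62, 4.71, 12.04, 19.37, 26.7]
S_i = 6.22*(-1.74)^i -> [6.22, -10.82, 18.83, -32.77, 57.01]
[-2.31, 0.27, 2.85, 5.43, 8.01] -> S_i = -2.31 + 2.58*i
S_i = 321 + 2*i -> [321, 323, 325, 327, 329]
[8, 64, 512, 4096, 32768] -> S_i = 8*8^i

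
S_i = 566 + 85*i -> [566, 651, 736, 821, 906]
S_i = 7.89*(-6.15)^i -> [7.89, -48.52, 298.42, -1835.28, 11286.97]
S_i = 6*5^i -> [6, 30, 150, 750, 3750]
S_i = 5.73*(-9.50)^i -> [5.73, -54.44, 517.13, -4912.76, 46671.21]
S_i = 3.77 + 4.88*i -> [3.77, 8.65, 13.53, 18.41, 23.29]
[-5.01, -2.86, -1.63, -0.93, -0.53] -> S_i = -5.01*0.57^i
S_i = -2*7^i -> [-2, -14, -98, -686, -4802]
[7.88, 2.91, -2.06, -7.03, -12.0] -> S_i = 7.88 + -4.97*i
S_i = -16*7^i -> [-16, -112, -784, -5488, -38416]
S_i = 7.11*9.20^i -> [7.11, 65.41, 601.79, 5536.47, 50935.54]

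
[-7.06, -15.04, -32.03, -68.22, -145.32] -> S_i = -7.06*2.13^i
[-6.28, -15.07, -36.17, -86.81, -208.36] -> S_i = -6.28*2.40^i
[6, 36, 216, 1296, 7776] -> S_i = 6*6^i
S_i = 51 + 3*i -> [51, 54, 57, 60, 63]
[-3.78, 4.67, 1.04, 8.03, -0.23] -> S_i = Random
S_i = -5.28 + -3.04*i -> [-5.28, -8.32, -11.36, -14.4, -17.44]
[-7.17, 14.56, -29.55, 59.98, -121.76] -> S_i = -7.17*(-2.03)^i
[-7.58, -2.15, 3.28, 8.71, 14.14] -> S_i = -7.58 + 5.43*i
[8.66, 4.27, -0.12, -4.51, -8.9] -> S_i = 8.66 + -4.39*i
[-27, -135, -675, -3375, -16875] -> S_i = -27*5^i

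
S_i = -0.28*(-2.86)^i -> [-0.28, 0.8, -2.29, 6.55, -18.73]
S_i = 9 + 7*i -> [9, 16, 23, 30, 37]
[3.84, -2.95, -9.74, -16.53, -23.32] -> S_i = 3.84 + -6.79*i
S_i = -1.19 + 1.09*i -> [-1.19, -0.1, 0.99, 2.08, 3.17]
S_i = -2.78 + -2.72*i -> [-2.78, -5.5, -8.22, -10.94, -13.66]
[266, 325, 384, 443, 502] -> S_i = 266 + 59*i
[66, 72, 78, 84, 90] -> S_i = 66 + 6*i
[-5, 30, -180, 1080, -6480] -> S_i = -5*-6^i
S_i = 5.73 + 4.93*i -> [5.73, 10.66, 15.59, 20.52, 25.45]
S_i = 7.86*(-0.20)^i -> [7.86, -1.57, 0.31, -0.06, 0.01]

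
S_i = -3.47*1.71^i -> [-3.47, -5.93, -10.15, -17.35, -29.67]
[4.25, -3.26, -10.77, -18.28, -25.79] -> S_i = 4.25 + -7.51*i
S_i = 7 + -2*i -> [7, 5, 3, 1, -1]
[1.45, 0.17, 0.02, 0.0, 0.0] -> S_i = 1.45*0.12^i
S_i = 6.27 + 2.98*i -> [6.27, 9.25, 12.23, 15.21, 18.19]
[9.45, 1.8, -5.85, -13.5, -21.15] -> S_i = 9.45 + -7.65*i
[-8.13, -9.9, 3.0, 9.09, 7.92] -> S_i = Random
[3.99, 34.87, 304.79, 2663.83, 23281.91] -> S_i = 3.99*8.74^i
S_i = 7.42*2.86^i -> [7.42, 21.22, 60.69, 173.58, 496.44]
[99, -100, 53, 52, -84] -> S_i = Random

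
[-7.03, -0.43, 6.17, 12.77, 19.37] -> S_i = -7.03 + 6.60*i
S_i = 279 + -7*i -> [279, 272, 265, 258, 251]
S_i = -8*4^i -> [-8, -32, -128, -512, -2048]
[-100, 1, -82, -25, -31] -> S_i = Random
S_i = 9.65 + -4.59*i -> [9.65, 5.06, 0.47, -4.12, -8.71]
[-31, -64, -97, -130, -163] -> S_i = -31 + -33*i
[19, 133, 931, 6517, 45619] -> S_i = 19*7^i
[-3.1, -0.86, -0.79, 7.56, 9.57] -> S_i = Random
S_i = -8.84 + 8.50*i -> [-8.84, -0.34, 8.16, 16.66, 25.16]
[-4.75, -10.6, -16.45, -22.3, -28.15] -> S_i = -4.75 + -5.85*i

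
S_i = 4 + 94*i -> [4, 98, 192, 286, 380]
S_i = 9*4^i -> [9, 36, 144, 576, 2304]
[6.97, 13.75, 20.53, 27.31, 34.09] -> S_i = 6.97 + 6.78*i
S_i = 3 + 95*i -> [3, 98, 193, 288, 383]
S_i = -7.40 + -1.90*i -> [-7.4, -9.3, -11.2, -13.1, -15.0]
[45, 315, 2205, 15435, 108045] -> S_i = 45*7^i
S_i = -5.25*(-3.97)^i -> [-5.25, 20.84, -82.74, 328.5, -1304.13]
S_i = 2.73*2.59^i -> [2.73, 7.07, 18.31, 47.43, 122.85]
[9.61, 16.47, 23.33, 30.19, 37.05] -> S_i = 9.61 + 6.86*i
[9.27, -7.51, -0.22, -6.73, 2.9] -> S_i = Random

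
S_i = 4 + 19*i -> [4, 23, 42, 61, 80]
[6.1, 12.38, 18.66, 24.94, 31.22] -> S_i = 6.10 + 6.28*i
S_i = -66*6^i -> [-66, -396, -2376, -14256, -85536]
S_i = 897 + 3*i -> [897, 900, 903, 906, 909]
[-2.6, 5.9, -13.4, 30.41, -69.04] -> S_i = -2.60*(-2.27)^i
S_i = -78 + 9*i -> [-78, -69, -60, -51, -42]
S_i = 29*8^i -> [29, 232, 1856, 14848, 118784]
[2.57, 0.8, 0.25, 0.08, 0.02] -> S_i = 2.57*0.31^i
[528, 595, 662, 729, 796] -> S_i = 528 + 67*i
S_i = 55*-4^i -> [55, -220, 880, -3520, 14080]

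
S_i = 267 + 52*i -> [267, 319, 371, 423, 475]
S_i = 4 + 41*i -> [4, 45, 86, 127, 168]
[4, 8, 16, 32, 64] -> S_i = 4*2^i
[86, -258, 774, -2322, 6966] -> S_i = 86*-3^i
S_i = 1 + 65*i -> [1, 66, 131, 196, 261]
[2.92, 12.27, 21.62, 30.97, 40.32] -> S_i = 2.92 + 9.35*i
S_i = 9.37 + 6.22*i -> [9.37, 15.59, 21.81, 28.03, 34.25]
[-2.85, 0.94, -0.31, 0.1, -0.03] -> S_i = -2.85*(-0.33)^i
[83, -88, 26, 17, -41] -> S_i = Random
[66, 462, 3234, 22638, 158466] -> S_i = 66*7^i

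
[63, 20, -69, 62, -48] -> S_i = Random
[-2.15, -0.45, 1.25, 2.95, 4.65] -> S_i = -2.15 + 1.70*i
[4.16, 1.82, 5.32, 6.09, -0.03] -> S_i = Random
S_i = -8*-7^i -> [-8, 56, -392, 2744, -19208]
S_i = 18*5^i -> [18, 90, 450, 2250, 11250]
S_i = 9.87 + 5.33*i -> [9.87, 15.2, 20.53, 25.86, 31.19]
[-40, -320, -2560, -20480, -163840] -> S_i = -40*8^i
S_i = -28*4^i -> [-28, -112, -448, -1792, -7168]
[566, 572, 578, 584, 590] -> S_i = 566 + 6*i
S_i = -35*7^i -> [-35, -245, -1715, -12005, -84035]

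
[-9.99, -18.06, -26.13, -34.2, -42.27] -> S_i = -9.99 + -8.07*i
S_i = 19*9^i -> [19, 171, 1539, 13851, 124659]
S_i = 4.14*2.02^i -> [4.14, 8.36, 16.89, 34.12, 68.93]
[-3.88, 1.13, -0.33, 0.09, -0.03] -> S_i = -3.88*(-0.29)^i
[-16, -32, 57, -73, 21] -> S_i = Random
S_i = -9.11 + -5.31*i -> [-9.11, -14.42, -19.73, -25.04, -30.35]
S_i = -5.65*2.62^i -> [-5.65, -14.8, -38.78, -101.61, -266.23]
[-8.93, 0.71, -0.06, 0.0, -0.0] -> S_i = -8.93*(-0.08)^i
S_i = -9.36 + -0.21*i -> [-9.36, -9.57, -9.78, -9.99, -10.2]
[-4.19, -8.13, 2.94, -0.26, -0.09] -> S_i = Random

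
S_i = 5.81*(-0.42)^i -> [5.81, -2.44, 1.02, -0.43, 0.18]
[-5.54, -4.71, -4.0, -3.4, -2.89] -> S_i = -5.54*0.85^i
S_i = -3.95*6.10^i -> [-3.95, -24.1, -146.98, -896.57, -5469.11]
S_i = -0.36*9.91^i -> [-0.36, -3.57, -35.35, -350.37, -3472.14]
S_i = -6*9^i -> [-6, -54, -486, -4374, -39366]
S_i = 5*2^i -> [5, 10, 20, 40, 80]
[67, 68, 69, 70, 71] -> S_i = 67 + 1*i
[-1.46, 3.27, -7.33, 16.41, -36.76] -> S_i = -1.46*(-2.24)^i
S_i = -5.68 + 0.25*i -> [-5.68, -5.43, -5.18, -4.93, -4.68]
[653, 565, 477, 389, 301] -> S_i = 653 + -88*i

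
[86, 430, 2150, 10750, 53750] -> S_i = 86*5^i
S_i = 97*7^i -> [97, 679, 4753, 33271, 232897]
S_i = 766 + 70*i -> [766, 836, 906, 976, 1046]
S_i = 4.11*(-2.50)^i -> [4.11, -10.28, 25.69, -64.22, 160.55]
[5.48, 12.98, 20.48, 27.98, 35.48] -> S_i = 5.48 + 7.50*i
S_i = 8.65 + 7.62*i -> [8.65, 16.27, 23.89, 31.51, 39.13]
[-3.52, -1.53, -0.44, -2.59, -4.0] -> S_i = Random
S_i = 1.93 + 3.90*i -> [1.93, 5.83, 9.73, 13.63, 17.53]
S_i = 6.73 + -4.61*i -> [6.73, 2.12, -2.49, -7.1, -11.71]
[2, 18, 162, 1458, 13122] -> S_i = 2*9^i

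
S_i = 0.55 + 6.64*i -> [0.55, 7.19, 13.83, 20.47, 27.11]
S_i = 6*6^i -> [6, 36, 216, 1296, 7776]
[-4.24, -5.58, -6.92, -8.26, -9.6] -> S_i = -4.24 + -1.34*i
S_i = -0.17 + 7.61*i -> [-0.17, 7.44, 15.05, 22.66, 30.27]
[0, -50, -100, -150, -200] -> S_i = 0 + -50*i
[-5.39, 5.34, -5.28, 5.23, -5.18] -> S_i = -5.39*(-0.99)^i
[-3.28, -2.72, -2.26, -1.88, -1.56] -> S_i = -3.28*0.83^i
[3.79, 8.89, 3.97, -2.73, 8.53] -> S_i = Random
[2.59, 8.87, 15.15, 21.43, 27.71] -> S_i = 2.59 + 6.28*i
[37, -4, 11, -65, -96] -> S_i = Random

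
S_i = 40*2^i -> [40, 80, 160, 320, 640]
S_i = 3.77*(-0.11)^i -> [3.77, -0.41, 0.05, -0.01, 0.0]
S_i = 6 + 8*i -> [6, 14, 22, 30, 38]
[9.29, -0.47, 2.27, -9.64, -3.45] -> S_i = Random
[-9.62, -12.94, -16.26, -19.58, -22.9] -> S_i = -9.62 + -3.32*i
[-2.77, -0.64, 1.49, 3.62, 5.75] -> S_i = -2.77 + 2.13*i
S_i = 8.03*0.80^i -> [8.03, 6.42, 5.14, 4.11, 3.29]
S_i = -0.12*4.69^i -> [-0.12, -0.56, -2.64, -12.38, -58.06]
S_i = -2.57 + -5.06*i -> [-2.57, -7.63, -12.69, -17.75, -22.81]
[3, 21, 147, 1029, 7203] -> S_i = 3*7^i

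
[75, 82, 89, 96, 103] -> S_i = 75 + 7*i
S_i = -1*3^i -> [-1, -3, -9, -27, -81]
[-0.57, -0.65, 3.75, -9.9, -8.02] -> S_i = Random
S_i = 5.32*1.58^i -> [5.32, 8.41, 13.28, 20.98, 33.15]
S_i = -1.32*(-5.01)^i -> [-1.32, 6.61, -33.13, 165.99, -831.62]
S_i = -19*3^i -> [-19, -57, -171, -513, -1539]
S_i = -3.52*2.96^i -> [-3.52, -10.42, -30.84, -91.29, -270.22]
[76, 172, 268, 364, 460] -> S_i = 76 + 96*i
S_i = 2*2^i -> [2, 4, 8, 16, 32]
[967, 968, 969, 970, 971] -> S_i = 967 + 1*i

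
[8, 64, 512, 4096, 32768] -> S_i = 8*8^i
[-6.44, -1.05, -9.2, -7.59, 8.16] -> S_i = Random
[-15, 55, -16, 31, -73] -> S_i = Random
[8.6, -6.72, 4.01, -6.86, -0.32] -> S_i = Random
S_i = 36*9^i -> [36, 324, 2916, 26244, 236196]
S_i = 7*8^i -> [7, 56, 448, 3584, 28672]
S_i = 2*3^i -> [2, 6, 18, 54, 162]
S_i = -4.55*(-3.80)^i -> [-4.55, 17.29, -65.7, 249.67, -948.74]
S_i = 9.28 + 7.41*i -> [9.28, 16.69, 24.1, 31.51, 38.92]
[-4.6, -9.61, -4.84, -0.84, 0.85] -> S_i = Random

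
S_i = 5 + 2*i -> [5, 7, 9, 11, 13]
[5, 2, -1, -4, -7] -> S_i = 5 + -3*i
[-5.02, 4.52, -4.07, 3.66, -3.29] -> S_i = -5.02*(-0.90)^i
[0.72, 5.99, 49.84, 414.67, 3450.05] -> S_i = 0.72*8.32^i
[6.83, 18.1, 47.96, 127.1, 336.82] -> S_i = 6.83*2.65^i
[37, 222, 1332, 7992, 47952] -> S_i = 37*6^i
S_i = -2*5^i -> [-2, -10, -50, -250, -1250]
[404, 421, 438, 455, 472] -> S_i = 404 + 17*i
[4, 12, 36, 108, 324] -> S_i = 4*3^i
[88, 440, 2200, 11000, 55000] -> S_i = 88*5^i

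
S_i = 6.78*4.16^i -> [6.78, 28.2, 117.33, 488.1, 2030.5]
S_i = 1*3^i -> [1, 3, 9, 27, 81]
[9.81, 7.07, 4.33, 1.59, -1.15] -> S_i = 9.81 + -2.74*i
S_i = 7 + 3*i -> [7, 10, 13, 16, 19]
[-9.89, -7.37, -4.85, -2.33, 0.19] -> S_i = -9.89 + 2.52*i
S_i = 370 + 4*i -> [370, 374, 378, 382, 386]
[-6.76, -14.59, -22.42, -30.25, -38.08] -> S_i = -6.76 + -7.83*i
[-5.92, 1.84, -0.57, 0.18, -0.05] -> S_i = -5.92*(-0.31)^i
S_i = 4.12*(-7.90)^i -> [4.12, -32.55, 257.13, -2031.32, 16047.43]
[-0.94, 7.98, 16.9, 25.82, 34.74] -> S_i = -0.94 + 8.92*i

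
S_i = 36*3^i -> [36, 108, 324, 972, 2916]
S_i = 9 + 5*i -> [9, 14, 19, 24, 29]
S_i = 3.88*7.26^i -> [3.88, 28.17, 204.51, 1484.71, 10778.99]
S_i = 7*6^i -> [7, 42, 252, 1512, 9072]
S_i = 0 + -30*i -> [0, -30, -60, -90, -120]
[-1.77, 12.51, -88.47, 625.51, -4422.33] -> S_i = -1.77*(-7.07)^i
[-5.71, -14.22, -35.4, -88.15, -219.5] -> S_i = -5.71*2.49^i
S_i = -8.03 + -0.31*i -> [-8.03, -8.34, -8.65, -8.96, -9.27]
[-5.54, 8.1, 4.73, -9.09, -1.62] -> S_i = Random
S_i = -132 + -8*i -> [-132, -140, -148, -156, -164]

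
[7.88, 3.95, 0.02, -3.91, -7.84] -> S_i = 7.88 + -3.93*i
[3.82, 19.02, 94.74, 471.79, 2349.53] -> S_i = 3.82*4.98^i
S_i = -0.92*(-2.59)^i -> [-0.92, 2.38, -6.17, 15.98, -41.4]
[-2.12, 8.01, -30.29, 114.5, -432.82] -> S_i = -2.12*(-3.78)^i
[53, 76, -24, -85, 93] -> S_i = Random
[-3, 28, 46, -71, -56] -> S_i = Random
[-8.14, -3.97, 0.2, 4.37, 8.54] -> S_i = -8.14 + 4.17*i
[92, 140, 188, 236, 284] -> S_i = 92 + 48*i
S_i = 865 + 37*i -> [865, 902, 939, 976, 1013]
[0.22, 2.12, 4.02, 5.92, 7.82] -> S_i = 0.22 + 1.90*i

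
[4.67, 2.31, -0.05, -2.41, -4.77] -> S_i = 4.67 + -2.36*i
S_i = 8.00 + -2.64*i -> [8.0, 5.36, 2.72, 0.08, -2.56]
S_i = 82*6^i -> [82, 492, 2952, 17712, 106272]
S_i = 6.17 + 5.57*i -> [6.17, 11.74, 17.31, 22.88, 28.45]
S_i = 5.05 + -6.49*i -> [5.05, -1.44, -7.93, -14.42, -20.91]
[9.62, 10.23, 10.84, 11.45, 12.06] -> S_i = 9.62 + 0.61*i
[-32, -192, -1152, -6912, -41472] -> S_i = -32*6^i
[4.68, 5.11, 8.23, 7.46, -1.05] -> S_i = Random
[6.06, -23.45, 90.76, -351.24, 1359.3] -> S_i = 6.06*(-3.87)^i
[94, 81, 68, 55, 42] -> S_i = 94 + -13*i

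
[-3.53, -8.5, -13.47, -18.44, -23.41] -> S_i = -3.53 + -4.97*i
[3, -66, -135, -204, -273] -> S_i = 3 + -69*i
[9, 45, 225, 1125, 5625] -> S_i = 9*5^i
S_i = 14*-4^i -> [14, -56, 224, -896, 3584]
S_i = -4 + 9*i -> [-4, 5, 14, 23, 32]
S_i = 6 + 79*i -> [6, 85, 164, 243, 322]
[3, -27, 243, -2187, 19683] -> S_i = 3*-9^i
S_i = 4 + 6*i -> [4, 10, 16, 22, 28]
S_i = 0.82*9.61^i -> [0.82, 7.88, 75.73, 727.75, 6993.71]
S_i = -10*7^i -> [-10, -70, -490, -3430, -24010]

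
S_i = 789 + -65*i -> [789, 724, 659, 594, 529]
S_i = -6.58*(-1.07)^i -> [-6.58, 7.04, -7.53, 8.06, -8.63]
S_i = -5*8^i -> [-5, -40, -320, -2560, -20480]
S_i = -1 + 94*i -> [-1, 93, 187, 281, 375]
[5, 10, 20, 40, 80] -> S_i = 5*2^i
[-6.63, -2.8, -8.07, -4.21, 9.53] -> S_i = Random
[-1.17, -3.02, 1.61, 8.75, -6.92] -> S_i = Random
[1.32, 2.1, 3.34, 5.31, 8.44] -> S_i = 1.32*1.59^i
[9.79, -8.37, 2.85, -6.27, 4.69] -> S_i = Random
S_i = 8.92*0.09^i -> [8.92, 0.8, 0.07, 0.01, 0.0]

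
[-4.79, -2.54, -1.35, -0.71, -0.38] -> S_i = -4.79*0.53^i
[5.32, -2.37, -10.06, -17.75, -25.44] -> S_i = 5.32 + -7.69*i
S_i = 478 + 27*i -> [478, 505, 532, 559, 586]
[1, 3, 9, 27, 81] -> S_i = 1*3^i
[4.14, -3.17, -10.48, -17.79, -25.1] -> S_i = 4.14 + -7.31*i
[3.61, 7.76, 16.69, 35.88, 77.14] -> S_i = 3.61*2.15^i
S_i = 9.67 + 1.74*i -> [9.67, 11.41, 13.15, 14.89, 16.63]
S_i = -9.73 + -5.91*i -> [-9.73, -15.64, -21.55, -27.46, -33.37]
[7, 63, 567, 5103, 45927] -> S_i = 7*9^i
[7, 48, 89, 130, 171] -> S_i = 7 + 41*i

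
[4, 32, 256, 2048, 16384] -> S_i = 4*8^i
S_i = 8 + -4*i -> [8, 4, 0, -4, -8]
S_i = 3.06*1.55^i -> [3.06, 4.74, 7.35, 11.4, 17.66]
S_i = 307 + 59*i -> [307, 366, 425, 484, 543]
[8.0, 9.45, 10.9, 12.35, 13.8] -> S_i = 8.00 + 1.45*i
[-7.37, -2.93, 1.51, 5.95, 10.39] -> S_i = -7.37 + 4.44*i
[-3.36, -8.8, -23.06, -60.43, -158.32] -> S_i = -3.36*2.62^i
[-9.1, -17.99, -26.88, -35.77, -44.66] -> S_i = -9.10 + -8.89*i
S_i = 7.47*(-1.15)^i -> [7.47, -8.59, 9.88, -11.36, 13.07]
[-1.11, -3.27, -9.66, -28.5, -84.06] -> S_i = -1.11*2.95^i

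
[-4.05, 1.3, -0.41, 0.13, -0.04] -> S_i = -4.05*(-0.32)^i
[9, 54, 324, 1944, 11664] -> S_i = 9*6^i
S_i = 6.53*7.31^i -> [6.53, 47.73, 348.94, 2550.73, 18645.87]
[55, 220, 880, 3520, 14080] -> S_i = 55*4^i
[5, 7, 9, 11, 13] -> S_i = 5 + 2*i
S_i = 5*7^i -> [5, 35, 245, 1715, 12005]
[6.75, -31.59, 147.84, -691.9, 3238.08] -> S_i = 6.75*(-4.68)^i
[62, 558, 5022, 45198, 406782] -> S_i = 62*9^i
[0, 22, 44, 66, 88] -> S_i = 0 + 22*i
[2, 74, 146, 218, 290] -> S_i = 2 + 72*i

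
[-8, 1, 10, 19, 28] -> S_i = -8 + 9*i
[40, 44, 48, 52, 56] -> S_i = 40 + 4*i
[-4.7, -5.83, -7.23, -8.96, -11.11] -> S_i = -4.70*1.24^i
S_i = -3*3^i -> [-3, -9, -27, -81, -243]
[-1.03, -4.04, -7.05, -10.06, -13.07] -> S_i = -1.03 + -3.01*i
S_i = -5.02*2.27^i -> [-5.02, -11.4, -25.87, -58.72, -133.29]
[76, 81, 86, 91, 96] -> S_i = 76 + 5*i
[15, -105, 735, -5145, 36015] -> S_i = 15*-7^i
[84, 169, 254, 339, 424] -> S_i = 84 + 85*i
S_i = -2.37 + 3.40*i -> [-2.37, 1.03, 4.43, 7.83, 11.23]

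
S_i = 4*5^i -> [4, 20, 100, 500, 2500]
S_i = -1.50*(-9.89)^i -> [-1.5, 14.84, -146.72, 1451.04, -14350.81]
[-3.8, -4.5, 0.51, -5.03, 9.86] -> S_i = Random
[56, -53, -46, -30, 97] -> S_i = Random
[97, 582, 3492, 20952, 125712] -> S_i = 97*6^i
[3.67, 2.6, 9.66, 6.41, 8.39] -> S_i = Random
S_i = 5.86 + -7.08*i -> [5.86, -1.22, -8.3, -15.38, -22.46]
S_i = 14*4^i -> [14, 56, 224, 896, 3584]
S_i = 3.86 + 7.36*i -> [3.86, 11.22, 18.58, 25.94, 33.3]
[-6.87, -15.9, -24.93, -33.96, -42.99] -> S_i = -6.87 + -9.03*i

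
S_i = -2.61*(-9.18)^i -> [-2.61, 23.96, -219.95, 2019.15, -18535.8]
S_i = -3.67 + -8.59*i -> [-3.67, -12.26, -20.85, -29.44, -38.03]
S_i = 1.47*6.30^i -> [1.47, 9.26, 58.34, 367.57, 2315.69]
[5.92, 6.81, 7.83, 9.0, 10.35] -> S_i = 5.92*1.15^i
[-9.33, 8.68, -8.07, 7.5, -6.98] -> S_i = -9.33*(-0.93)^i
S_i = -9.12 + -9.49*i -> [-9.12, -18.61, -28.1, -37.59, -47.08]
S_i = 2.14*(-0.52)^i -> [2.14, -1.11, 0.58, -0.3, 0.16]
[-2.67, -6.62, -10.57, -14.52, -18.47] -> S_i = -2.67 + -3.95*i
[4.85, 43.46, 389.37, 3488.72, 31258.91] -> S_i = 4.85*8.96^i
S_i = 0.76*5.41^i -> [0.76, 4.11, 22.24, 120.34, 651.03]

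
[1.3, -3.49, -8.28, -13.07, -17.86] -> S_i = 1.30 + -4.79*i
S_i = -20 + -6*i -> [-20, -26, -32, -38, -44]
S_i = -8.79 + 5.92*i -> [-8.79, -2.87, 3.05, 8.97, 14.89]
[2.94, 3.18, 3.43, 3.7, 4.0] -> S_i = 2.94*1.08^i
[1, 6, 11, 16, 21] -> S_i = 1 + 5*i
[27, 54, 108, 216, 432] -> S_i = 27*2^i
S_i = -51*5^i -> [-51, -255, -1275, -6375, -31875]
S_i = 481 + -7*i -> [481, 474, 467, 460, 453]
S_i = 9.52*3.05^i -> [9.52, 29.04, 88.56, 270.11, 823.83]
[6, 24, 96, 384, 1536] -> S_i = 6*4^i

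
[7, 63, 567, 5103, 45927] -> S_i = 7*9^i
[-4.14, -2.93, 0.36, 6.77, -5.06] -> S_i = Random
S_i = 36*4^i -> [36, 144, 576, 2304, 9216]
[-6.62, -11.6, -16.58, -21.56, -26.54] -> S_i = -6.62 + -4.98*i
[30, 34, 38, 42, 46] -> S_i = 30 + 4*i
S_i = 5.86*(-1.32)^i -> [5.86, -7.74, 10.21, -13.48, 17.79]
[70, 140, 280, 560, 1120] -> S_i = 70*2^i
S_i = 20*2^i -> [20, 40, 80, 160, 320]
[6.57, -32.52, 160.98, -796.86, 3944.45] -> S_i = 6.57*(-4.95)^i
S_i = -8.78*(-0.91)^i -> [-8.78, 7.99, -7.27, 6.62, -6.02]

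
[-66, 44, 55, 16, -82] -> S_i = Random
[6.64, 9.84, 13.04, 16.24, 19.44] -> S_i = 6.64 + 3.20*i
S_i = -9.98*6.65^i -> [-9.98, -66.37, -441.34, -2934.91, -19517.18]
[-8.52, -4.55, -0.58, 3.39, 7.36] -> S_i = -8.52 + 3.97*i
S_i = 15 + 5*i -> [15, 20, 25, 30, 35]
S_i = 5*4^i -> [5, 20, 80, 320, 1280]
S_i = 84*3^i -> [84, 252, 756, 2268, 6804]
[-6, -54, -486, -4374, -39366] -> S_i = -6*9^i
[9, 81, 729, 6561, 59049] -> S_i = 9*9^i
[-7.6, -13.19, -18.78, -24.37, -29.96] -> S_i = -7.60 + -5.59*i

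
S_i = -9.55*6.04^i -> [-9.55, -57.68, -348.4, -2104.33, -12710.16]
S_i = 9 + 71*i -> [9, 80, 151, 222, 293]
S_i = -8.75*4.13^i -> [-8.75, -36.14, -149.25, -616.39, -2545.71]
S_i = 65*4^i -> [65, 260, 1040, 4160, 16640]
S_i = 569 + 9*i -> [569, 578, 587, 596, 605]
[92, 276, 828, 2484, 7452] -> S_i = 92*3^i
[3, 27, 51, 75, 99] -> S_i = 3 + 24*i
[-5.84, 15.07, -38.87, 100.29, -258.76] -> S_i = -5.84*(-2.58)^i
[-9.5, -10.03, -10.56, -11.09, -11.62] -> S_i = -9.50 + -0.53*i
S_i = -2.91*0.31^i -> [-2.91, -0.9, -0.28, -0.09, -0.03]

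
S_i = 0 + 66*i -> [0, 66, 132, 198, 264]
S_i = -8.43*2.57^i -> [-8.43, -21.67, -55.68, -143.1, -367.76]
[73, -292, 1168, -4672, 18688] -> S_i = 73*-4^i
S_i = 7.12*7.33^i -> [7.12, 52.19, 382.55, 2804.09, 20553.98]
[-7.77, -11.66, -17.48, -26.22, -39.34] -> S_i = -7.77*1.50^i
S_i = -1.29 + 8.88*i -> [-1.29, 7.59, 16.47, 25.35, 34.23]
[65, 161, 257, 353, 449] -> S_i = 65 + 96*i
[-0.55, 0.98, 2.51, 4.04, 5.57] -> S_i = -0.55 + 1.53*i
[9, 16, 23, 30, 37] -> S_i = 9 + 7*i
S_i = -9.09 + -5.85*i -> [-9.09, -14.94, -20.79, -26.64, -32.49]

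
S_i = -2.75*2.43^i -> [-2.75, -6.68, -16.24, -39.46, -95.89]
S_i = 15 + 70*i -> [15, 85, 155, 225, 295]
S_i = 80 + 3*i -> [80, 83, 86, 89, 92]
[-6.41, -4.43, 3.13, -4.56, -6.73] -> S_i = Random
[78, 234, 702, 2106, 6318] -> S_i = 78*3^i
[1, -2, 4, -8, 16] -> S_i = 1*-2^i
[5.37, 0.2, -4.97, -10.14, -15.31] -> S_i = 5.37 + -5.17*i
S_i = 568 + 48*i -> [568, 616, 664, 712, 760]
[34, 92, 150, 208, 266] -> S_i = 34 + 58*i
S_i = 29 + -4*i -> [29, 25, 21, 17, 13]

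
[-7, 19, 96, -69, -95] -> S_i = Random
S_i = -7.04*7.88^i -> [-7.04, -55.48, -437.14, -3444.7, -27144.23]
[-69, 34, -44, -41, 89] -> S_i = Random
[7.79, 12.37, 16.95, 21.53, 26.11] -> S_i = 7.79 + 4.58*i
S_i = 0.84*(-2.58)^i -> [0.84, -2.17, 5.59, -14.43, 37.22]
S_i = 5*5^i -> [5, 25, 125, 625, 3125]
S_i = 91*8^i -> [91, 728, 5824, 46592, 372736]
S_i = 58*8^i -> [58, 464, 3712, 29696, 237568]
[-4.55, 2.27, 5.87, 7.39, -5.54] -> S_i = Random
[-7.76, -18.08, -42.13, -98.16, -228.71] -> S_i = -7.76*2.33^i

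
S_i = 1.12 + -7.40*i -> [1.12, -6.28, -13.68, -21.08, -28.48]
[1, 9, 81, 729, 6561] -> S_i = 1*9^i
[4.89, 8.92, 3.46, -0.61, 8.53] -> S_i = Random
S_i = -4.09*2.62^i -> [-4.09, -10.72, -28.08, -73.56, -192.72]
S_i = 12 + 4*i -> [12, 16, 20, 24, 28]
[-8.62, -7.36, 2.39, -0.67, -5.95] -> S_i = Random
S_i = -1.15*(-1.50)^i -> [-1.15, 1.72, -2.59, 3.88, -5.82]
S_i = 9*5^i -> [9, 45, 225, 1125, 5625]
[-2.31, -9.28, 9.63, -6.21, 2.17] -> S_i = Random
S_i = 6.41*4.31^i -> [6.41, 27.63, 119.07, 513.2, 2211.91]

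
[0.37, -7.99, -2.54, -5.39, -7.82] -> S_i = Random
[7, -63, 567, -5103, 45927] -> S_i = 7*-9^i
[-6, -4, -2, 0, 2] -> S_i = -6 + 2*i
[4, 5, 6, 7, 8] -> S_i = 4 + 1*i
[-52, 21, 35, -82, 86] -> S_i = Random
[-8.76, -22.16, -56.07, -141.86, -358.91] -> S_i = -8.76*2.53^i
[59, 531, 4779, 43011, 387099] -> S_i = 59*9^i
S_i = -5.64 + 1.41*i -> [-5.64, -4.23, -2.82, -1.41, 0.0]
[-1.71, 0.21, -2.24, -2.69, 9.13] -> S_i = Random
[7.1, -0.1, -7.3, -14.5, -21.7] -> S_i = 7.10 + -7.20*i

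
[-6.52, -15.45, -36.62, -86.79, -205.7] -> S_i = -6.52*2.37^i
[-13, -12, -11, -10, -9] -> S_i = -13 + 1*i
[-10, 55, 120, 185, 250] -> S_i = -10 + 65*i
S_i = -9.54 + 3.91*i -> [-9.54, -5.63, -1.72, 2.19, 6.1]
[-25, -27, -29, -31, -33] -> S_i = -25 + -2*i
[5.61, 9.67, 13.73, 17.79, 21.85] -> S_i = 5.61 + 4.06*i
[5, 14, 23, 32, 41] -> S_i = 5 + 9*i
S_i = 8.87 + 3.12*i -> [8.87, 11.99, 15.11, 18.23, 21.35]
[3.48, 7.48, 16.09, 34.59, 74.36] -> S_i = 3.48*2.15^i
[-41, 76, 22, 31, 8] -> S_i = Random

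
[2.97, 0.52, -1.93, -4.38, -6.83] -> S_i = 2.97 + -2.45*i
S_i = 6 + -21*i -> [6, -15, -36, -57, -78]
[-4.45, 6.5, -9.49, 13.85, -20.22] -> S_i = -4.45*(-1.46)^i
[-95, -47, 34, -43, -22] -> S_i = Random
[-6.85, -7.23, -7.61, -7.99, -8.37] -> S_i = -6.85 + -0.38*i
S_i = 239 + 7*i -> [239, 246, 253, 260, 267]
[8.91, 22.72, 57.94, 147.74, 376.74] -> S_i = 8.91*2.55^i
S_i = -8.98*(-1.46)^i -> [-8.98, 13.11, -19.14, 27.95, -40.8]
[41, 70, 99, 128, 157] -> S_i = 41 + 29*i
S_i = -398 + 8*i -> [-398, -390, -382, -374, -366]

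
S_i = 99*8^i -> [99, 792, 6336, 50688, 405504]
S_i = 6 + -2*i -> [6, 4, 2, 0, -2]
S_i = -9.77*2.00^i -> [-9.77, -19.54, -39.08, -78.16, -156.32]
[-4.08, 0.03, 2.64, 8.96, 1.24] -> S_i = Random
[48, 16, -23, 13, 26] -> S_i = Random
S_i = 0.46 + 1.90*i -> [0.46, 2.36, 4.26, 6.16, 8.06]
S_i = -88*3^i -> [-88, -264, -792, -2376, -7128]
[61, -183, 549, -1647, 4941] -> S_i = 61*-3^i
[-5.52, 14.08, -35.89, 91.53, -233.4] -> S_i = -5.52*(-2.55)^i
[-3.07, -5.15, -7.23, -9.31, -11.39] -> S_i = -3.07 + -2.08*i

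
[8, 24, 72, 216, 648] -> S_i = 8*3^i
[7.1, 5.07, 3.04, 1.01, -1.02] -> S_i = 7.10 + -2.03*i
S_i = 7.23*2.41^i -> [7.23, 17.42, 41.99, 101.2, 243.9]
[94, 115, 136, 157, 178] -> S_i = 94 + 21*i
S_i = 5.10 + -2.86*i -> [5.1, 2.24, -0.62, -3.48, -6.34]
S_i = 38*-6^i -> [38, -228, 1368, -8208, 49248]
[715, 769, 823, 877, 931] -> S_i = 715 + 54*i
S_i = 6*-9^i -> [6, -54, 486, -4374, 39366]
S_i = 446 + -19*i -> [446, 427, 408, 389, 370]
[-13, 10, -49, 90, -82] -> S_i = Random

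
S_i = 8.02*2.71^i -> [8.02, 21.73, 58.9, 159.62, 432.57]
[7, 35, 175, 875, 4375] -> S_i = 7*5^i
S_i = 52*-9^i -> [52, -468, 4212, -37908, 341172]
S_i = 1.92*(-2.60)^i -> [1.92, -4.99, 12.98, -33.75, 87.74]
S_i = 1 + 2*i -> [1, 3, 5, 7, 9]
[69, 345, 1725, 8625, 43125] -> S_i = 69*5^i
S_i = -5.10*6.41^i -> [-5.1, -32.69, -209.55, -1343.21, -8609.98]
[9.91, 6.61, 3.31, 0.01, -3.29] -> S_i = 9.91 + -3.30*i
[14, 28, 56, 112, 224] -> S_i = 14*2^i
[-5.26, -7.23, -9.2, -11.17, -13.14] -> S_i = -5.26 + -1.97*i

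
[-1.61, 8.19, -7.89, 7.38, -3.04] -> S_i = Random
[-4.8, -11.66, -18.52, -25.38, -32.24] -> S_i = -4.80 + -6.86*i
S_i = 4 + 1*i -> [4, 5, 6, 7, 8]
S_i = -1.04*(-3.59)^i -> [-1.04, 3.73, -13.4, 48.12, -172.75]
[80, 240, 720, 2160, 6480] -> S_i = 80*3^i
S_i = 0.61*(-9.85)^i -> [0.61, -6.01, 59.18, -582.96, 5742.15]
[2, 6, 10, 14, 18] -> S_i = 2 + 4*i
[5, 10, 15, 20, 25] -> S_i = 5 + 5*i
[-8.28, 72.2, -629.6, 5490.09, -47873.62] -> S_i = -8.28*(-8.72)^i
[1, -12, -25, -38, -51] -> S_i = 1 + -13*i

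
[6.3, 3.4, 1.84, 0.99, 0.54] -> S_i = 6.30*0.54^i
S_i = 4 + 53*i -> [4, 57, 110, 163, 216]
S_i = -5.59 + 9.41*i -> [-5.59, 3.82, 13.23, 22.64, 32.05]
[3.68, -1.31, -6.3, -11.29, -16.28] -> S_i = 3.68 + -4.99*i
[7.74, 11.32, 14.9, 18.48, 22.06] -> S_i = 7.74 + 3.58*i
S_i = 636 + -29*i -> [636, 607, 578, 549, 520]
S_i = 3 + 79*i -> [3, 82, 161, 240, 319]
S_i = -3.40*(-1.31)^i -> [-3.4, 4.45, -5.83, 7.64, -10.01]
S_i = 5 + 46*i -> [5, 51, 97, 143, 189]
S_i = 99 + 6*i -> [99, 105, 111, 117, 123]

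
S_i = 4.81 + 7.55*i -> [4.81, 12.36, 19.91, 27.46, 35.01]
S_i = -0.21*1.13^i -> [-0.21, -0.24, -0.27, -0.3, -0.34]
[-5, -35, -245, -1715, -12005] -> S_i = -5*7^i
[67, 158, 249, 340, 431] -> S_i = 67 + 91*i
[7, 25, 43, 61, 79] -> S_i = 7 + 18*i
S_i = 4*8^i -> [4, 32, 256, 2048, 16384]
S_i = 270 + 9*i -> [270, 279, 288, 297, 306]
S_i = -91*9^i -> [-91, -819, -7371, -66339, -597051]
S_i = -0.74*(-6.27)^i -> [-0.74, 4.64, -29.09, 182.4, -1143.67]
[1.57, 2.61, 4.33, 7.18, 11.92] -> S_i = 1.57*1.66^i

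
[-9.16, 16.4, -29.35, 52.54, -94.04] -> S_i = -9.16*(-1.79)^i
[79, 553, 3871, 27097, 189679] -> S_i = 79*7^i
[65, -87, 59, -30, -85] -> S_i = Random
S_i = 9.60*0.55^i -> [9.6, 5.28, 2.9, 1.6, 0.88]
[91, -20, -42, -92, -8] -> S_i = Random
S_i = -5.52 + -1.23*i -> [-5.52, -6.75, -7.98, -9.21, -10.44]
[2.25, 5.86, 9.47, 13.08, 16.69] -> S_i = 2.25 + 3.61*i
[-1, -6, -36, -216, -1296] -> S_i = -1*6^i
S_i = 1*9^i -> [1, 9, 81, 729, 6561]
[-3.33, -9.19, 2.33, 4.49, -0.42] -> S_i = Random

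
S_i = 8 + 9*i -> [8, 17, 26, 35, 44]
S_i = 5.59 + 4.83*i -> [5.59, 10.42, 15.25, 20.08, 24.91]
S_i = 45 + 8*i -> [45, 53, 61, 69, 77]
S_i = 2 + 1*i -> [2, 3, 4, 5, 6]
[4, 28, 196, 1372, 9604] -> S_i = 4*7^i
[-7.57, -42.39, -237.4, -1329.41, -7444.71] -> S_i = -7.57*5.60^i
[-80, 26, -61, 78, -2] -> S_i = Random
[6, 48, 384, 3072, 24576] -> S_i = 6*8^i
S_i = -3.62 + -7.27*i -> [-3.62, -10.89, -18.16, -25.43, -32.7]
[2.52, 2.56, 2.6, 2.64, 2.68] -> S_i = 2.52 + 0.04*i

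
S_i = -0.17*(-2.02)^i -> [-0.17, 0.34, -0.69, 1.4, -2.83]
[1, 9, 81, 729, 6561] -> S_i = 1*9^i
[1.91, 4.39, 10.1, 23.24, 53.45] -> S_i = 1.91*2.30^i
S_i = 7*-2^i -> [7, -14, 28, -56, 112]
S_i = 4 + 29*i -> [4, 33, 62, 91, 120]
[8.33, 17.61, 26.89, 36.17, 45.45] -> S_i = 8.33 + 9.28*i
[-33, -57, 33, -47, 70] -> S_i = Random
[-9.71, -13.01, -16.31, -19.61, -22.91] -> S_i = -9.71 + -3.30*i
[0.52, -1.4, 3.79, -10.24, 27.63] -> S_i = 0.52*(-2.70)^i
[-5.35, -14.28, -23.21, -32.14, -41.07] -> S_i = -5.35 + -8.93*i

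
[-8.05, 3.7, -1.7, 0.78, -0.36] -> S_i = -8.05*(-0.46)^i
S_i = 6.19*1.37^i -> [6.19, 8.48, 11.62, 15.92, 21.81]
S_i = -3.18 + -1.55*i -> [-3.18, -4.73, -6.28, -7.83, -9.38]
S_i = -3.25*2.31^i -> [-3.25, -7.51, -17.34, -40.06, -92.54]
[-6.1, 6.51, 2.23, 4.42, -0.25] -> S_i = Random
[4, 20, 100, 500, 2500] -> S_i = 4*5^i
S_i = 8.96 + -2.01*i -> [8.96, 6.95, 4.94, 2.93, 0.92]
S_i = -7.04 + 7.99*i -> [-7.04, 0.95, 8.94, 16.93, 24.92]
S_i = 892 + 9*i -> [892, 901, 910, 919, 928]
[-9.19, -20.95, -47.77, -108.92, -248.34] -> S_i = -9.19*2.28^i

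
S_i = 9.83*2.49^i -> [9.83, 24.48, 60.95, 151.76, 377.88]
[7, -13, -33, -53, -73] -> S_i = 7 + -20*i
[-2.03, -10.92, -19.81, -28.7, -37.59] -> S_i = -2.03 + -8.89*i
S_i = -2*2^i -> [-2, -4, -8, -16, -32]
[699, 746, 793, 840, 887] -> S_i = 699 + 47*i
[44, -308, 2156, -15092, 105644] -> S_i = 44*-7^i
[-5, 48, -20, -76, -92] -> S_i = Random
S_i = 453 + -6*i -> [453, 447, 441, 435, 429]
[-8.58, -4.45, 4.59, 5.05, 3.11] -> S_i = Random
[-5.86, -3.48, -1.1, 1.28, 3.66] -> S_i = -5.86 + 2.38*i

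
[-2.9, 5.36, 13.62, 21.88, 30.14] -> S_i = -2.90 + 8.26*i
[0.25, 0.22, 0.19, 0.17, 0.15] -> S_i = 0.25*0.88^i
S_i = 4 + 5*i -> [4, 9, 14, 19, 24]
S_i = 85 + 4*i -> [85, 89, 93, 97, 101]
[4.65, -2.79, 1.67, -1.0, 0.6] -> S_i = 4.65*(-0.60)^i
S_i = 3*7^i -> [3, 21, 147, 1029, 7203]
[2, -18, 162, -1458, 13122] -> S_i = 2*-9^i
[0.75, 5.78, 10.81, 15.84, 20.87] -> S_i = 0.75 + 5.03*i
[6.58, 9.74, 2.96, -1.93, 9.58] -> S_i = Random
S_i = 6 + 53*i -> [6, 59, 112, 165, 218]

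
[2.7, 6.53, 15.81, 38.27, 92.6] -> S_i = 2.70*2.42^i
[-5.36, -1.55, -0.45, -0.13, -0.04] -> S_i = -5.36*0.29^i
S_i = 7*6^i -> [7, 42, 252, 1512, 9072]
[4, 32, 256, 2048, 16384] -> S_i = 4*8^i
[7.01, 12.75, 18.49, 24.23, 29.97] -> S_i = 7.01 + 5.74*i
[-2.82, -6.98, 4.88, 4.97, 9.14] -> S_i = Random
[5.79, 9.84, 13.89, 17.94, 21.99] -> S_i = 5.79 + 4.05*i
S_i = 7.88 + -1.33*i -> [7.88, 6.55, 5.22, 3.89, 2.56]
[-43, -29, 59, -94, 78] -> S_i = Random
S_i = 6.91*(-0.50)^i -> [6.91, -3.46, 1.73, -0.86, 0.43]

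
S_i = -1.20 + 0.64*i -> [-1.2, -0.56, 0.08, 0.72, 1.36]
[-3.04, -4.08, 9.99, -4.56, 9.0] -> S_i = Random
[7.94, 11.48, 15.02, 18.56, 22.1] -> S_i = 7.94 + 3.54*i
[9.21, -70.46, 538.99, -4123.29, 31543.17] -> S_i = 9.21*(-7.65)^i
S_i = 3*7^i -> [3, 21, 147, 1029, 7203]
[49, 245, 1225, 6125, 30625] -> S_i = 49*5^i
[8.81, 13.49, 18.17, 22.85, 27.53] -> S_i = 8.81 + 4.68*i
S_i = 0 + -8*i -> [0, -8, -16, -24, -32]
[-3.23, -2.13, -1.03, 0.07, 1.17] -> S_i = -3.23 + 1.10*i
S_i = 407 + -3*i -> [407, 404, 401, 398, 395]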